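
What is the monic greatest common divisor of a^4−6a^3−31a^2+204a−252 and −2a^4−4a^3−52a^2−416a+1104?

a^2+4a−12

Repeated division with remainder:
  a^4−6a^3−31a^2+204a−252 = (−1/2)(−2a^4−4a^3−52a^2−416a+1104) + (−8a^3−57a^2−4a+300)
  −2a^4−4a^3−52a^2−416a+1104 = ((1/4)a−41/32)(−8a^3−57a^2−4a+300) + (−(3969/32)a^2−(3969/8)a+11907/8)
  −8a^3−57a^2−4a+300 = ((256/3969)a+800/3969)(−(3969/32)a^2−(3969/8)a+11907/8) + (0)
Last nonzero remainder: −(3969/32)a^2−(3969/8)a+11907/8. Dividing through by −3969/32 gives the monic gcd a^2+4a−12.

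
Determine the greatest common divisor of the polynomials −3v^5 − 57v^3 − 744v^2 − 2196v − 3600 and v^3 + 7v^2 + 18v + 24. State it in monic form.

v^3 + 7v^2 + 18v + 24

Euclidean algorithm in ℚ[v]:
  −3v^5 − 57v^3 − 744v^2 − 2196v − 3600 = (−3v^2 + 21v − 150)(v^3 + 7v^2 + 18v + 24) + (0)
The last nonzero remainder v^3 + 7v^2 + 18v + 24 is already monic.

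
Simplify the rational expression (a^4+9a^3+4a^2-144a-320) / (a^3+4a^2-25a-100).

(a^2-16)/(a-5)

Euclidean algorithm in ℚ[a]:
  a^4+9a^3+4a^2-144a-320 = (a+5)(a^3+4a^2-25a-100) + (9a^2+81a+180)
  a^3+4a^2-25a-100 = ((1/9)a-5/9)(9a^2+81a+180) + (0)
Last nonzero remainder: 9a^2+81a+180. Dividing through by 9 gives the monic gcd a^2+9a+20.
Cancel a^2+9a+20 from numerator and denominator to get the reduced form.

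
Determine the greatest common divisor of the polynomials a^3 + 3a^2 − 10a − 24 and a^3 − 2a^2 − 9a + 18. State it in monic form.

By polynomial division,
  a^3 + 3a^2 − 10a − 24 = (a^3 − 2a^2 − 9a + 18) + (5a^2 − a − 42)
  a^3 − 2a^2 − 9a + 18 = ((1/5)a − 9/25)(5a^2 − a − 42) + (−(24/25)a + 72/25)
  5a^2 − a − 42 = (−(125/24)a − 175/12)(−(24/25)a + 72/25) + (0)
Last nonzero remainder: −(24/25)a + 72/25. Dividing through by −24/25 gives the monic gcd a − 3.

a − 3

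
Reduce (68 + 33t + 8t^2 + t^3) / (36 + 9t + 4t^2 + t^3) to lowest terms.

Euclidean algorithm in ℚ[t]:
  t^3 + 8t^2 + 33t + 68 = (t^3 + 4t^2 + 9t + 36) + (4t^2 + 24t + 32)
  t^3 + 4t^2 + 9t + 36 = ((1/4)t − 1/2)(4t^2 + 24t + 32) + (13t + 52)
  4t^2 + 24t + 32 = ((4/13)t + 8/13)(13t + 52) + (0)
Last nonzero remainder: 13t + 52. Dividing through by 13 gives the monic gcd t + 4.
Cancel t + 4 from numerator and denominator to get the reduced form.

(17 + 4t + t^2)/(9 + t^2)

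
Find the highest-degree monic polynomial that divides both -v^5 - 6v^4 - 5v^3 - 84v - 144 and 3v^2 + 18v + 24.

v^2 + 6v + 8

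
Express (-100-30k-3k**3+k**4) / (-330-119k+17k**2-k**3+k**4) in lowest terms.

(10+k**2)/(33+2k+k**2)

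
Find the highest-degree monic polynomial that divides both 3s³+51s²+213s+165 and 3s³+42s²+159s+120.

s²+6s+5

Apply the Euclidean algorithm:
  3s³+51s²+213s+165 = (3s³+42s²+159s+120) + (9s²+54s+45)
  3s³+42s²+159s+120 = ((1/3)s+8/3)(9s²+54s+45) + (0)
Last nonzero remainder: 9s²+54s+45. Dividing through by 9 gives the monic gcd s²+6s+5.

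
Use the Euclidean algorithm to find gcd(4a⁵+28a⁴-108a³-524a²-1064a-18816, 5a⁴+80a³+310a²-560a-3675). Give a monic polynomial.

a²+14a+49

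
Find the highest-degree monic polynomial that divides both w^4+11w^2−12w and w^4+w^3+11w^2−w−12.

Euclidean algorithm in ℚ[w]:
  w^4+11w^2−12w = (w^4+w^3+11w^2−w−12) + (−w^3−11w+12)
  w^4+w^3+11w^2−w−12 = (−w−1)(−w^3−11w+12) + (0)
Last nonzero remainder: −w^3−11w+12. Dividing through by −1 gives the monic gcd w^3+11w−12.

w^3+11w−12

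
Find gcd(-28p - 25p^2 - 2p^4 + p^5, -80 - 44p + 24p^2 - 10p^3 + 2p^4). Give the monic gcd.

Repeated division with remainder:
  p^5 - 2p^4 - 25p^2 - 28p = ((1/2)p + 3/2)(2p^4 - 10p^3 + 24p^2 - 44p - 80) + (3p^3 - 39p^2 + 78p + 120)
  2p^4 - 10p^3 + 24p^2 - 44p - 80 = ((2/3)p + 16/3)(3p^3 - 39p^2 + 78p + 120) + (180p^2 - 540p - 720)
  3p^3 - 39p^2 + 78p + 120 = ((1/60)p - 1/6)(180p^2 - 540p - 720) + (0)
Last nonzero remainder: 180p^2 - 540p - 720. Dividing through by 180 gives the monic gcd p^2 - 3p - 4.

-4 - 3p + p^2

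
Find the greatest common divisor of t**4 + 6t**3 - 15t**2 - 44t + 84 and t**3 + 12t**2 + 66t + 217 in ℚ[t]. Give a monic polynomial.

t + 7

Repeated division with remainder:
  t**4 + 6t**3 - 15t**2 - 44t + 84 = (t - 6)(t**3 + 12t**2 + 66t + 217) + (-9t**2 + 135t + 1386)
  t**3 + 12t**2 + 66t + 217 = (-(1/9)t - 3)(-9t**2 + 135t + 1386) + (625t + 4375)
  -9t**2 + 135t + 1386 = (-(9/625)t + 198/625)(625t + 4375) + (0)
Last nonzero remainder: 625t + 4375. Dividing through by 625 gives the monic gcd t + 7.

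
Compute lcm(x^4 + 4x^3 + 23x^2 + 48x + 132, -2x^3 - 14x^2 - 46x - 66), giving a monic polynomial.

Repeated division with remainder:
  x^4 + 4x^3 + 23x^2 + 48x + 132 = (-(1/2)x + 3/2)(-2x^3 - 14x^2 - 46x - 66) + (21x^2 + 84x + 231)
  -2x^3 - 14x^2 - 46x - 66 = (-(2/21)x - 2/7)(21x^2 + 84x + 231) + (0)
Last nonzero remainder: 21x^2 + 84x + 231. Dividing through by 21 gives the monic gcd x^2 + 4x + 11.
Then lcm(f, g) = f·g / gcd(f, g); expanding and making the result monic gives the answer.

x^5 + 7x^4 + 35x^3 + 117x^2 + 276x + 396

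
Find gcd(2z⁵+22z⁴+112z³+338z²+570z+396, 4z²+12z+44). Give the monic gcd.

Repeated division with remainder:
  2z⁵+22z⁴+112z³+338z²+570z+396 = ((1/2)z³+4z²+(21/2)z+9)(4z²+12z+44) + (0)
Last nonzero remainder: 4z²+12z+44. Dividing through by 4 gives the monic gcd z²+3z+11.

z²+3z+11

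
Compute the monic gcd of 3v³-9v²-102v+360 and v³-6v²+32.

Repeated division with remainder:
  3v³-9v²-102v+360 = (3)(v³-6v²+32) + (9v²-102v+264)
  v³-6v²+32 = ((1/9)v+16/27)(9v²-102v+264) + ((280/9)v-1120/9)
  9v²-102v+264 = ((81/280)v-297/140)((280/9)v-1120/9) + (0)
Last nonzero remainder: (280/9)v-1120/9. Dividing through by 280/9 gives the monic gcd v-4.

v-4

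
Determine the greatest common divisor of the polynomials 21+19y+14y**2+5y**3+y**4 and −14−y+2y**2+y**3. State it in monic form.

Apply the Euclidean algorithm:
  y**4+5y**3+14y**2+19y+21 = (y+3)(y**3+2y**2−y−14) + (9y**2+36y+63)
  y**3+2y**2−y−14 = ((1/9)y−2/9)(9y**2+36y+63) + (0)
Last nonzero remainder: 9y**2+36y+63. Dividing through by 9 gives the monic gcd y**2+4y+7.

7+4y+y**2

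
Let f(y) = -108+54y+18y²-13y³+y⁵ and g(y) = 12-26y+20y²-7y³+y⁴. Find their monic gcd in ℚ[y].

Euclidean algorithm in ℚ[y]:
  y⁵-13y³+18y²+54y-108 = (y+7)(y⁴-7y³+20y²-26y+12) + (16y³-96y²+224y-192)
  y⁴-7y³+20y²-26y+12 = ((1/16)y-1/16)(16y³-96y²+224y-192) + (0)
Last nonzero remainder: 16y³-96y²+224y-192. Dividing through by 16 gives the monic gcd y³-6y²+14y-12.

-12+14y-6y²+y³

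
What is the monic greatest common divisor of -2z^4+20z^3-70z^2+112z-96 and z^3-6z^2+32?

Apply the Euclidean algorithm:
  -2z^4+20z^3-70z^2+112z-96 = (-2z+8)(z^3-6z^2+32) + (-22z^2+176z-352)
  z^3-6z^2+32 = (-(1/22)z-1/11)(-22z^2+176z-352) + (0)
Last nonzero remainder: -22z^2+176z-352. Dividing through by -22 gives the monic gcd z^2-8z+16.

z^2-8z+16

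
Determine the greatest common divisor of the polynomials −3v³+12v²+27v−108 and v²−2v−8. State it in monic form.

v−4

Euclidean algorithm in ℚ[v]:
  −3v³+12v²+27v−108 = (−3v+6)(v²−2v−8) + (15v−60)
  v²−2v−8 = ((1/15)v+2/15)(15v−60) + (0)
Last nonzero remainder: 15v−60. Dividing through by 15 gives the monic gcd v−4.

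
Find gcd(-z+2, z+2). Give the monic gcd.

1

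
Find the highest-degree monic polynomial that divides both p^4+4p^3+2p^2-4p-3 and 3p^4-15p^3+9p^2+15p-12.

By polynomial division,
  p^4+4p^3+2p^2-4p-3 = (1/3)(3p^4-15p^3+9p^2+15p-12) + (9p^3-p^2-9p+1)
  3p^4-15p^3+9p^2+15p-12 = ((1/3)p-44/27)(9p^3-p^2-9p+1) + ((280/27)p^2-280/27)
  9p^3-p^2-9p+1 = ((243/280)p-27/280)((280/27)p^2-280/27) + (0)
Last nonzero remainder: (280/27)p^2-280/27. Dividing through by 280/27 gives the monic gcd p^2-1.

p^2-1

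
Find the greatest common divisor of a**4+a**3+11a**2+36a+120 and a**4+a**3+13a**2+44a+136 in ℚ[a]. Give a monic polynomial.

Euclidean algorithm in ℚ[a]:
  a**4+a**3+11a**2+36a+120 = (a**4+a**3+13a**2+44a+136) + (−2a**2−8a−16)
  a**4+a**3+13a**2+44a+136 = (−(1/2)a**2+(3/2)a−17/2)(−2a**2−8a−16) + (0)
Last nonzero remainder: −2a**2−8a−16. Dividing through by −2 gives the monic gcd a**2+4a+8.

a**2+4a+8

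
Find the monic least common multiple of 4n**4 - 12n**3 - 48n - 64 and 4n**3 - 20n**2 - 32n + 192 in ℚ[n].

n**6 - 4n**5 - 9n**4 + 24n**3 - 4n**2 + 160n + 192

Repeated division with remainder:
  4n**4 - 12n**3 - 48n - 64 = (n + 2)(4n**3 - 20n**2 - 32n + 192) + (72n**2 - 176n - 448)
  4n**3 - 20n**2 - 32n + 192 = ((1/18)n - 23/162)(72n**2 - 176n - 448) + (-(2600/81)n + 10400/81)
  72n**2 - 176n - 448 = (-(729/325)n - 1134/325)(-(2600/81)n + 10400/81) + (0)
Last nonzero remainder: -(2600/81)n + 10400/81. Dividing through by -2600/81 gives the monic gcd n - 4.
Then lcm(f, g) = f·g / gcd(f, g); expanding and making the result monic gives the answer.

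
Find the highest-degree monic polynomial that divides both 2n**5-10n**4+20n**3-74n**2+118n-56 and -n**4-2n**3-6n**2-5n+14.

Repeated division with remainder:
  2n**5-10n**4+20n**3-74n**2+118n-56 = (-2n+14)(-n**4-2n**3-6n**2-5n+14) + (36n**3+216n-252)
  -n**4-2n**3-6n**2-5n+14 = (-(1/36)n-1/18)(36n**3+216n-252) + (0)
Last nonzero remainder: 36n**3+216n-252. Dividing through by 36 gives the monic gcd n**3+6n-7.

n**3+6n-7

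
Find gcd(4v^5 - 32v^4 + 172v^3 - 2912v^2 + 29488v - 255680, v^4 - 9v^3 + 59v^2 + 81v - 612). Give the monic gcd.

By polynomial division,
  4v^5 - 32v^4 + 172v^3 - 2912v^2 + 29488v - 255680 = (4v + 4)(v^4 - 9v^3 + 59v^2 + 81v - 612) + (-28v^3 - 3472v^2 + 31612v - 253232)
  v^4 - 9v^3 + 59v^2 + 81v - 612 = (-(1/28)v + 19/4)(-28v^3 - 3472v^2 + 31612v - 253232) + (17680v^2 - 159120v + 1202240)
  -28v^3 - 3472v^2 + 31612v - 253232 = (-(7/4420)v - 931/4420)(17680v^2 - 159120v + 1202240) + (0)
Last nonzero remainder: 17680v^2 - 159120v + 1202240. Dividing through by 17680 gives the monic gcd v^2 - 9v + 68.

v^2 - 9v + 68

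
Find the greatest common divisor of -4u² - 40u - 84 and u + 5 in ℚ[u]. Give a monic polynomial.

1

Repeated division with remainder:
  -4u² - 40u - 84 = (-4u - 20)(u + 5) + (16)
  u + 5 = ((1/16)u + 5/16)(16) + (0)
The last nonzero remainder is the constant 16, so the polynomials are coprime and gcd = 1.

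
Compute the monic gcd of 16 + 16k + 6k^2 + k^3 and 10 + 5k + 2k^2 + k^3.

2 + k

Apply the Euclidean algorithm:
  k^3 + 6k^2 + 16k + 16 = (k^3 + 2k^2 + 5k + 10) + (4k^2 + 11k + 6)
  k^3 + 2k^2 + 5k + 10 = ((1/4)k − 3/16)(4k^2 + 11k + 6) + ((89/16)k + 89/8)
  4k^2 + 11k + 6 = ((64/89)k + 48/89)((89/16)k + 89/8) + (0)
Last nonzero remainder: (89/16)k + 89/8. Dividing through by 89/16 gives the monic gcd k + 2.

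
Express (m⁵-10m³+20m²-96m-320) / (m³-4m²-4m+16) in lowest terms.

Euclidean algorithm in ℚ[m]:
  m⁵-10m³+20m²-96m-320 = (m²+4m+10)(m³-4m²-4m+16) + (60m²-120m-480)
  m³-4m²-4m+16 = ((1/60)m-1/30)(60m²-120m-480) + (0)
Last nonzero remainder: 60m²-120m-480. Dividing through by 60 gives the monic gcd m²-2m-8.
Cancel m²-2m-8 from numerator and denominator to get the reduced form.

(m³+2m²+2m+40)/(m-2)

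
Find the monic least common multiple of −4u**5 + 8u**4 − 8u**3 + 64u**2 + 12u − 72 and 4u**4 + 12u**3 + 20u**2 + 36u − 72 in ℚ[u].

Euclidean algorithm in ℚ[u]:
  −4u**5 + 8u**4 − 8u**3 + 64u**2 + 12u − 72 = (−u + 5)(4u**4 + 12u**3 + 20u**2 + 36u − 72) + (−48u**3 − 240u + 288)
  4u**4 + 12u**3 + 20u**2 + 36u − 72 = (−(1/12)u − 1/4)(−48u**3 − 240u + 288) + (0)
Last nonzero remainder: −48u**3 − 240u + 288. Dividing through by −48 gives the monic gcd u**3 + 5u − 6.
Then lcm(f, g) = f·g / gcd(f, g); expanding and making the result monic gives the answer.

u**6 + u**5 − 4u**4 − 10u**3 − 51u**2 + 9u + 54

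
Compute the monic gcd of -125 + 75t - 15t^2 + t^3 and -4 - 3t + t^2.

Euclidean algorithm in ℚ[t]:
  t^3 - 15t^2 + 75t - 125 = (t - 12)(t^2 - 3t - 4) + (43t - 173)
  t^2 - 3t - 4 = ((1/43)t + 44/1849)(43t - 173) + (216/1849)
  43t - 173 = ((79507/216)t - 319877/216)(216/1849) + (0)
The last nonzero remainder is the constant 216/1849, so the polynomials are coprime and gcd = 1.

1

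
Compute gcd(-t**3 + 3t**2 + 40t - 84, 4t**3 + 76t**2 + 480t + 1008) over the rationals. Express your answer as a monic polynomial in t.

t + 6

Apply the Euclidean algorithm:
  -t**3 + 3t**2 + 40t - 84 = (-1/4)(4t**3 + 76t**2 + 480t + 1008) + (22t**2 + 160t + 168)
  4t**3 + 76t**2 + 480t + 1008 = ((2/11)t + 258/121)(22t**2 + 160t + 168) + ((13104/121)t + 78624/121)
  22t**2 + 160t + 168 = ((1331/6552)t + 121/468)((13104/121)t + 78624/121) + (0)
Last nonzero remainder: (13104/121)t + 78624/121. Dividing through by 13104/121 gives the monic gcd t + 6.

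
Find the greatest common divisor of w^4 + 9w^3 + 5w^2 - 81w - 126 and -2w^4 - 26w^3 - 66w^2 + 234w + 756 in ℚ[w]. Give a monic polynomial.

Euclidean algorithm in ℚ[w]:
  w^4 + 9w^3 + 5w^2 - 81w - 126 = (-1/2)(-2w^4 - 26w^3 - 66w^2 + 234w + 756) + (-4w^3 - 28w^2 + 36w + 252)
  -2w^4 - 26w^3 - 66w^2 + 234w + 756 = ((1/2)w + 3)(-4w^3 - 28w^2 + 36w + 252) + (0)
Last nonzero remainder: -4w^3 - 28w^2 + 36w + 252. Dividing through by -4 gives the monic gcd w^3 + 7w^2 - 9w - 63.

w^3 + 7w^2 - 9w - 63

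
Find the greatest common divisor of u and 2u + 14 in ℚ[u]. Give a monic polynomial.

Repeated division with remainder:
  u = (1/2)(2u + 14) + (−7)
  2u + 14 = (−(2/7)u − 2)(−7) + (0)
The last nonzero remainder is the constant −7, so the polynomials are coprime and gcd = 1.

1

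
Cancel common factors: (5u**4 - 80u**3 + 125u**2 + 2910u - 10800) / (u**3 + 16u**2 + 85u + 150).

(5u**3 - 110u**2 + 785u - 1800)/(u**2 + 10u + 25)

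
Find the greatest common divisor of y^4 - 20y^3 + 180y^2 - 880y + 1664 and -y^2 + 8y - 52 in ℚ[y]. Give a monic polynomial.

By polynomial division,
  y^4 - 20y^3 + 180y^2 - 880y + 1664 = (-y^2 + 12y - 32)(-y^2 + 8y - 52) + (0)
Last nonzero remainder: -y^2 + 8y - 52. Dividing through by -1 gives the monic gcd y^2 - 8y + 52.

y^2 - 8y + 52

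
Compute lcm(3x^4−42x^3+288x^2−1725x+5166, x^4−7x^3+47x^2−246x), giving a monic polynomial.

Apply the Euclidean algorithm:
  3x^4−42x^3+288x^2−1725x+5166 = (3)(x^4−7x^3+47x^2−246x) + (−21x^3+147x^2−987x+5166)
  x^4−7x^3+47x^2−246x = (−(1/21)x)(−21x^3+147x^2−987x+5166) + (0)
Last nonzero remainder: −21x^3+147x^2−987x+5166. Dividing through by −21 gives the monic gcd x^3−7x^2+47x−246.
Then lcm(f, g) = f·g / gcd(f, g); expanding and making the result monic gives the answer.

x^5−14x^4+96x^3−575x^2+1722x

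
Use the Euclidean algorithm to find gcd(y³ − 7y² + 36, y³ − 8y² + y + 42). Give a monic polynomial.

Repeated division with remainder:
  y³ − 7y² + 36 = (y³ − 8y² + y + 42) + (y² − y − 6)
  y³ − 8y² + y + 42 = (y − 7)(y² − y − 6) + (0)
The last nonzero remainder y² − y − 6 is already monic.

y² − y − 6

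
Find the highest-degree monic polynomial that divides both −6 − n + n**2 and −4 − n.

1

Euclidean algorithm in ℚ[n]:
  n**2 − n − 6 = (−n + 5)(−n − 4) + (14)
  −n − 4 = (−(1/14)n − 2/7)(14) + (0)
The last nonzero remainder is the constant 14, so the polynomials are coprime and gcd = 1.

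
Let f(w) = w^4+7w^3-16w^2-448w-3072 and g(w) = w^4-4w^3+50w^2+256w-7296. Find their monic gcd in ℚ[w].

Apply the Euclidean algorithm:
  w^4+7w^3-16w^2-448w-3072 = (w^4-4w^3+50w^2+256w-7296) + (11w^3-66w^2-704w+4224)
  w^4-4w^3+50w^2+256w-7296 = ((1/11)w+2/11)(11w^3-66w^2-704w+4224) + (126w^2-8064)
  11w^3-66w^2-704w+4224 = ((11/126)w-11/21)(126w^2-8064) + (0)
Last nonzero remainder: 126w^2-8064. Dividing through by 126 gives the monic gcd w^2-64.

w^2-64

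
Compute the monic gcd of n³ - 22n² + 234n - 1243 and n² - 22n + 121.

Repeated division with remainder:
  n³ - 22n² + 234n - 1243 = (n)(n² - 22n + 121) + (113n - 1243)
  n² - 22n + 121 = ((1/113)n - 11/113)(113n - 1243) + (0)
Last nonzero remainder: 113n - 1243. Dividing through by 113 gives the monic gcd n - 11.

n - 11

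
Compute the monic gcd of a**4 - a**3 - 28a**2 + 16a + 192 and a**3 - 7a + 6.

By polynomial division,
  a**4 - a**3 - 28a**2 + 16a + 192 = (a - 1)(a**3 - 7a + 6) + (-21a**2 + 3a + 198)
  a**3 - 7a + 6 = (-(1/21)a - 1/147)(-21a**2 + 3a + 198) + ((120/49)a + 360/49)
  -21a**2 + 3a + 198 = (-(343/40)a + 539/20)((120/49)a + 360/49) + (0)
Last nonzero remainder: (120/49)a + 360/49. Dividing through by 120/49 gives the monic gcd a + 3.

a + 3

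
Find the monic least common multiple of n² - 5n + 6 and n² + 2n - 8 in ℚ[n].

n³ - n² - 14n + 24

Euclidean algorithm in ℚ[n]:
  n² - 5n + 6 = (n² + 2n - 8) + (-7n + 14)
  n² + 2n - 8 = (-(1/7)n - 4/7)(-7n + 14) + (0)
Last nonzero remainder: -7n + 14. Dividing through by -7 gives the monic gcd n - 2.
Then lcm(f, g) = f·g / gcd(f, g); expanding and making the result monic gives the answer.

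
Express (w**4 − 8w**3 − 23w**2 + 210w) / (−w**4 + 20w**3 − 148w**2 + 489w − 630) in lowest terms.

Repeated division with remainder:
  w**4 − 8w**3 − 23w**2 + 210w = (−1)(−w**4 + 20w**3 − 148w**2 + 489w − 630) + (12w**3 − 171w**2 + 699w − 630)
  −w**4 + 20w**3 − 148w**2 + 489w − 630 = (−(1/12)w + 23/48)(12w**3 − 171w**2 + 699w − 630) + (−(125/16)w**2 + (1625/16)w − 2625/8)
  12w**3 − 171w**2 + 699w − 630 = (−(192/125)w + 48/25)(−(125/16)w**2 + (1625/16)w − 2625/8) + (0)
Last nonzero remainder: −(125/16)w**2 + (1625/16)w − 2625/8. Dividing through by −125/16 gives the monic gcd w**2 − 13w + 42.
Cancel w**2 − 13w + 42 from numerator and denominator to get the reduced form.

(−w**2 − 5w)/(w**2 − 7w + 15)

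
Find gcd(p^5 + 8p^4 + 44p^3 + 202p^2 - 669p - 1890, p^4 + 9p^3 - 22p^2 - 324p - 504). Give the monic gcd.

p^2 + 9p + 14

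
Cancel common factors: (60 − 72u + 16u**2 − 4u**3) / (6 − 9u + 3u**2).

(−60 + 12u − 4u**2)/(−6 + 3u)

Euclidean algorithm in ℚ[u]:
  −4u**3 + 16u**2 − 72u + 60 = (−(4/3)u + 4/3)(3u**2 − 9u + 6) + (−52u + 52)
  3u**2 − 9u + 6 = (−(3/52)u + 3/26)(−52u + 52) + (0)
Last nonzero remainder: −52u + 52. Dividing through by −52 gives the monic gcd u − 1.
Cancel u − 1 from numerator and denominator to get the reduced form.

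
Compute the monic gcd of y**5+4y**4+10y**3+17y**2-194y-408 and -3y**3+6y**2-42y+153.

y**3-2y**2+14y-51

Repeated division with remainder:
  y**5+4y**4+10y**3+17y**2-194y-408 = (-(1/3)y**2-2y-8/3)(-3y**3+6y**2-42y+153) + (0)
Last nonzero remainder: -3y**3+6y**2-42y+153. Dividing through by -3 gives the monic gcd y**3-2y**2+14y-51.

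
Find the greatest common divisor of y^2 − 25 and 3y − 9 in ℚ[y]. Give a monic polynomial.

1

Apply the Euclidean algorithm:
  y^2 − 25 = ((1/3)y + 1)(3y − 9) + (−16)
  3y − 9 = (−(3/16)y + 9/16)(−16) + (0)
The last nonzero remainder is the constant −16, so the polynomials are coprime and gcd = 1.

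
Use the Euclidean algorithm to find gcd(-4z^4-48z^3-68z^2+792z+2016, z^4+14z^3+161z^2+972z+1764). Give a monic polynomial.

By polynomial division,
  -4z^4-48z^3-68z^2+792z+2016 = (-4)(z^4+14z^3+161z^2+972z+1764) + (8z^3+576z^2+4680z+9072)
  z^4+14z^3+161z^2+972z+1764 = ((1/8)z-29/4)(8z^3+576z^2+4680z+9072) + (3752z^2+33768z+67536)
  8z^3+576z^2+4680z+9072 = ((1/469)z+9/67)(3752z^2+33768z+67536) + (0)
Last nonzero remainder: 3752z^2+33768z+67536. Dividing through by 3752 gives the monic gcd z^2+9z+18.

z^2+9z+18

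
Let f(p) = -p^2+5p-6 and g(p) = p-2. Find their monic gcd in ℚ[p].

Repeated division with remainder:
  -p^2+5p-6 = (-p+3)(p-2) + (0)
The last nonzero remainder p-2 is already monic.

p-2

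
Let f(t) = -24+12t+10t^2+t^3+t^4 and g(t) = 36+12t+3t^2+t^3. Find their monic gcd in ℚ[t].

12+t^2

Euclidean algorithm in ℚ[t]:
  t^4+t^3+10t^2+12t-24 = (t-2)(t^3+3t^2+12t+36) + (4t^2+48)
  t^3+3t^2+12t+36 = ((1/4)t+3/4)(4t^2+48) + (0)
Last nonzero remainder: 4t^2+48. Dividing through by 4 gives the monic gcd t^2+12.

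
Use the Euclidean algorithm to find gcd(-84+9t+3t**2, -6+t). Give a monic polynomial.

1

Apply the Euclidean algorithm:
  3t**2+9t-84 = (3t+27)(t-6) + (78)
  t-6 = ((1/78)t-1/13)(78) + (0)
The last nonzero remainder is the constant 78, so the polynomials are coprime and gcd = 1.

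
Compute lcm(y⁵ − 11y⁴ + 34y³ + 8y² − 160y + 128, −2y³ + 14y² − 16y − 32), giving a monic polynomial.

By polynomial division,
  y⁵ − 11y⁴ + 34y³ + 8y² − 160y + 128 = (−(1/2)y² + 2y + 1)(−2y³ + 14y² − 16y − 32) + (10y² − 80y + 160)
  −2y³ + 14y² − 16y − 32 = (−(1/5)y − 1/5)(10y² − 80y + 160) + (0)
Last nonzero remainder: 10y² − 80y + 160. Dividing through by 10 gives the monic gcd y² − 8y + 16.
Then lcm(f, g) = f·g / gcd(f, g); expanding and making the result monic gives the answer.

y⁶ − 10y⁵ + 23y⁴ + 42y³ − 152y² − 32y + 128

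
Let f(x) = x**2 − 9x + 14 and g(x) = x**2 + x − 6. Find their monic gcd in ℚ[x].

x − 2

By polynomial division,
  x**2 − 9x + 14 = (x**2 + x − 6) + (−10x + 20)
  x**2 + x − 6 = (−(1/10)x − 3/10)(−10x + 20) + (0)
Last nonzero remainder: −10x + 20. Dividing through by −10 gives the monic gcd x − 2.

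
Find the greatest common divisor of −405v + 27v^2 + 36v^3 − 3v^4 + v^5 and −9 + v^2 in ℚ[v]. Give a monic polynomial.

By polynomial division,
  v^5 − 3v^4 + 36v^3 + 27v^2 − 405v = (v^3 − 3v^2 + 45v)(v^2 − 9) + (0)
The last nonzero remainder v^2 − 9 is already monic.

−9 + v^2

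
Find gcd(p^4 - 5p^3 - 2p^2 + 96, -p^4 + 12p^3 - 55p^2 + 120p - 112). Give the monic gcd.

By polynomial division,
  p^4 - 5p^3 - 2p^2 + 96 = (-1)(-p^4 + 12p^3 - 55p^2 + 120p - 112) + (7p^3 - 57p^2 + 120p - 16)
  -p^4 + 12p^3 - 55p^2 + 120p - 112 = (-(1/7)p + 27/49)(7p^3 - 57p^2 + 120p - 16) + (-(316/49)p^2 + (2528/49)p - 5056/49)
  7p^3 - 57p^2 + 120p - 16 = (-(343/316)p + 49/316)(-(316/49)p^2 + (2528/49)p - 5056/49) + (0)
Last nonzero remainder: -(316/49)p^2 + (2528/49)p - 5056/49. Dividing through by -316/49 gives the monic gcd p^2 - 8p + 16.

p^2 - 8p + 16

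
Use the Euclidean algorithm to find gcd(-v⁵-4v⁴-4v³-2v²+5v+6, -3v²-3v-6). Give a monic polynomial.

Apply the Euclidean algorithm:
  -v⁵-4v⁴-4v³-2v²+5v+6 = ((1/3)v³+v²-(1/3)v-1)(-3v²-3v-6) + (0)
Last nonzero remainder: -3v²-3v-6. Dividing through by -3 gives the monic gcd v²+v+2.

v²+v+2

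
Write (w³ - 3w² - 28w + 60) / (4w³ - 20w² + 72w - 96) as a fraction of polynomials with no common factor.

Euclidean algorithm in ℚ[w]:
  w³ - 3w² - 28w + 60 = (1/4)(4w³ - 20w² + 72w - 96) + (2w² - 46w + 84)
  4w³ - 20w² + 72w - 96 = (2w + 36)(2w² - 46w + 84) + (1560w - 3120)
  2w² - 46w + 84 = ((1/780)w - 7/260)(1560w - 3120) + (0)
Last nonzero remainder: 1560w - 3120. Dividing through by 1560 gives the monic gcd w - 2.
Cancel w - 2 from numerator and denominator to get the reduced form.

(w² - w - 30)/(4w² - 12w + 48)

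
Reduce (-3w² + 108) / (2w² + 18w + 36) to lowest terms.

Euclidean algorithm in ℚ[w]:
  -3w² + 108 = (-3/2)(2w² + 18w + 36) + (27w + 162)
  2w² + 18w + 36 = ((2/27)w + 2/9)(27w + 162) + (0)
Last nonzero remainder: 27w + 162. Dividing through by 27 gives the monic gcd w + 6.
Cancel w + 6 from numerator and denominator to get the reduced form.

(-3w + 18)/(2w + 6)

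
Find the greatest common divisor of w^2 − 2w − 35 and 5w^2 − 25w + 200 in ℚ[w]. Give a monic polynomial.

1

By polynomial division,
  w^2 − 2w − 35 = (1/5)(5w^2 − 25w + 200) + (3w − 75)
  5w^2 − 25w + 200 = ((5/3)w + 100/3)(3w − 75) + (2700)
  3w − 75 = ((1/900)w − 1/36)(2700) + (0)
The last nonzero remainder is the constant 2700, so the polynomials are coprime and gcd = 1.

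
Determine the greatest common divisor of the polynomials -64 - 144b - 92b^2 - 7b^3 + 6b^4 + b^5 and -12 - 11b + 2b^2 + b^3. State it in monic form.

Euclidean algorithm in ℚ[b]:
  b^5 + 6b^4 - 7b^3 - 92b^2 - 144b - 64 = (b^2 + 4b - 4)(b^3 + 2b^2 - 11b - 12) + (-28b^2 - 140b - 112)
  b^3 + 2b^2 - 11b - 12 = (-(1/28)b + 3/28)(-28b^2 - 140b - 112) + (0)
Last nonzero remainder: -28b^2 - 140b - 112. Dividing through by -28 gives the monic gcd b^2 + 5b + 4.

4 + 5b + b^2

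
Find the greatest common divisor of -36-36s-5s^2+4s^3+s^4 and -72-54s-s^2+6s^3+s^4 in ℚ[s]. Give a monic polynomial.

-18-9s+2s^2+s^3

Euclidean algorithm in ℚ[s]:
  s^4+4s^3-5s^2-36s-36 = (s^4+6s^3-s^2-54s-72) + (-2s^3-4s^2+18s+36)
  s^4+6s^3-s^2-54s-72 = (-(1/2)s-2)(-2s^3-4s^2+18s+36) + (0)
Last nonzero remainder: -2s^3-4s^2+18s+36. Dividing through by -2 gives the monic gcd s^3+2s^2-9s-18.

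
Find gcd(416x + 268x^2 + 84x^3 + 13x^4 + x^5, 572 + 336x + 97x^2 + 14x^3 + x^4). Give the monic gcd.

26 + 7x + x^2

Euclidean algorithm in ℚ[x]:
  x^5 + 13x^4 + 84x^3 + 268x^2 + 416x = (x - 1)(x^4 + 14x^3 + 97x^2 + 336x + 572) + (x^3 + 29x^2 + 180x + 572)
  x^4 + 14x^3 + 97x^2 + 336x + 572 = (x - 15)(x^3 + 29x^2 + 180x + 572) + (352x^2 + 2464x + 9152)
  x^3 + 29x^2 + 180x + 572 = ((1/352)x + 1/16)(352x^2 + 2464x + 9152) + (0)
Last nonzero remainder: 352x^2 + 2464x + 9152. Dividing through by 352 gives the monic gcd x^2 + 7x + 26.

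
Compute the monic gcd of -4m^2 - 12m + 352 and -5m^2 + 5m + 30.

1

Euclidean algorithm in ℚ[m]:
  -4m^2 - 12m + 352 = (4/5)(-5m^2 + 5m + 30) + (-16m + 328)
  -5m^2 + 5m + 30 = ((5/16)m + 195/32)(-16m + 328) + (-7875/4)
  -16m + 328 = ((64/7875)m - 1312/7875)(-7875/4) + (0)
The last nonzero remainder is the constant -7875/4, so the polynomials are coprime and gcd = 1.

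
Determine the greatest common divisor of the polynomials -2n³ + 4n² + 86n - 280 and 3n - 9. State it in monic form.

1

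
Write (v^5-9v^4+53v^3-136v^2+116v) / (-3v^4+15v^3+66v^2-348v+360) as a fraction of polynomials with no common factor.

(-v^3+5v^2-29v)/(3v^2-3v-90)

By polynomial division,
  v^5-9v^4+53v^3-136v^2+116v = (-(1/3)v+4/3)(-3v^4+15v^3+66v^2-348v+360) + (55v^3-340v^2+700v-480)
  -3v^4+15v^3+66v^2-348v+360 = (-(3/55)v-39/605)(55v^3-340v^2+700v-480) + ((9954/121)v^2-(39816/121)v+39816/121)
  55v^3-340v^2+700v-480 = ((6655/9954)v-2420/1659)((9954/121)v^2-(39816/121)v+39816/121) + (0)
Last nonzero remainder: (9954/121)v^2-(39816/121)v+39816/121. Dividing through by 9954/121 gives the monic gcd v^2-4v+4.
Cancel v^2-4v+4 from numerator and denominator to get the reduced form.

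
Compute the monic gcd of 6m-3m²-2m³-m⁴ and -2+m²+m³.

Apply the Euclidean algorithm:
  -m⁴-2m³-3m²+6m = (-m-1)(m³+m²-2) + (-2m²+4m-2)
  m³+m²-2 = (-(1/2)m-3/2)(-2m²+4m-2) + (5m-5)
  -2m²+4m-2 = (-(2/5)m+2/5)(5m-5) + (0)
Last nonzero remainder: 5m-5. Dividing through by 5 gives the monic gcd m-1.

-1+m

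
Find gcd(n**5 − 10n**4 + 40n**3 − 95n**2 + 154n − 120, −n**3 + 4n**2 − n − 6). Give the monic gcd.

Apply the Euclidean algorithm:
  n**5 − 10n**4 + 40n**3 − 95n**2 + 154n − 120 = (−n**2 + 6n − 15)(−n**3 + 4n**2 − n − 6) + (−35n**2 + 175n − 210)
  −n**3 + 4n**2 − n − 6 = ((1/35)n + 1/35)(−35n**2 + 175n − 210) + (0)
Last nonzero remainder: −35n**2 + 175n − 210. Dividing through by −35 gives the monic gcd n**2 − 5n + 6.

n**2 − 5n + 6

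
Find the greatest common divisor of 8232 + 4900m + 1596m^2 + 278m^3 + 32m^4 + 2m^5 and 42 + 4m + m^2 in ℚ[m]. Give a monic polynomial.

42 + 4m + m^2

Repeated division with remainder:
  2m^5 + 32m^4 + 278m^3 + 1596m^2 + 4900m + 8232 = (2m^3 + 24m^2 + 98m + 196)(m^2 + 4m + 42) + (0)
The last nonzero remainder m^2 + 4m + 42 is already monic.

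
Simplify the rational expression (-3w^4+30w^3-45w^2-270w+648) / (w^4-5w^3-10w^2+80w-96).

Apply the Euclidean algorithm:
  -3w^4+30w^3-45w^2-270w+648 = (-3)(w^4-5w^3-10w^2+80w-96) + (15w^3-75w^2-30w+360)
  w^4-5w^3-10w^2+80w-96 = ((1/15)w)(15w^3-75w^2-30w+360) + (-8w^2+56w-96)
  15w^3-75w^2-30w+360 = (-(15/8)w-15/4)(-8w^2+56w-96) + (0)
Last nonzero remainder: -8w^2+56w-96. Dividing through by -8 gives the monic gcd w^2-7w+12.
Cancel w^2-7w+12 from numerator and denominator to get the reduced form.

(-3w^2+9w+54)/(w^2+2w-8)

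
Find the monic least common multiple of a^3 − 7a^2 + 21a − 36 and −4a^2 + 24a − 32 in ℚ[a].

a^4 − 9a^3 + 35a^2 − 78a + 72

Euclidean algorithm in ℚ[a]:
  a^3 − 7a^2 + 21a − 36 = (−(1/4)a + 1/4)(−4a^2 + 24a − 32) + (7a − 28)
  −4a^2 + 24a − 32 = (−(4/7)a + 8/7)(7a − 28) + (0)
Last nonzero remainder: 7a − 28. Dividing through by 7 gives the monic gcd a − 4.
Then lcm(f, g) = f·g / gcd(f, g); expanding and making the result monic gives the answer.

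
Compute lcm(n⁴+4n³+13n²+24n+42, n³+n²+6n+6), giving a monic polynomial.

Euclidean algorithm in ℚ[n]:
  n⁴+4n³+13n²+24n+42 = (n+3)(n³+n²+6n+6) + (4n²+24)
  n³+n²+6n+6 = ((1/4)n+1/4)(4n²+24) + (0)
Last nonzero remainder: 4n²+24. Dividing through by 4 gives the monic gcd n²+6.
Then lcm(f, g) = f·g / gcd(f, g); expanding and making the result monic gives the answer.

n⁵+5n⁴+17n³+37n²+66n+42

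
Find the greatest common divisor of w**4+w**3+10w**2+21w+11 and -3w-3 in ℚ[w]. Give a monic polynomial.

Euclidean algorithm in ℚ[w]:
  w**4+w**3+10w**2+21w+11 = (-(1/3)w**3-(10/3)w-11/3)(-3w-3) + (0)
Last nonzero remainder: -3w-3. Dividing through by -3 gives the monic gcd w+1.

w+1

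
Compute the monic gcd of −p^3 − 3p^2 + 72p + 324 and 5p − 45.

Apply the Euclidean algorithm:
  −p^3 − 3p^2 + 72p + 324 = (−(1/5)p^2 − (12/5)p − 36/5)(5p − 45) + (0)
Last nonzero remainder: 5p − 45. Dividing through by 5 gives the monic gcd p − 9.

p − 9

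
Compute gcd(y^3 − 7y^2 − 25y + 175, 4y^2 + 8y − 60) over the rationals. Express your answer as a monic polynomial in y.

Apply the Euclidean algorithm:
  y^3 − 7y^2 − 25y + 175 = ((1/4)y − 9/4)(4y^2 + 8y − 60) + (8y + 40)
  4y^2 + 8y − 60 = ((1/2)y − 3/2)(8y + 40) + (0)
Last nonzero remainder: 8y + 40. Dividing through by 8 gives the monic gcd y + 5.

y + 5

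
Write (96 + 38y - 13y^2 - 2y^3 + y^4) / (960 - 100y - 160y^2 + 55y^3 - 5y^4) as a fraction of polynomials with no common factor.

(-3 - y)/(-30 + 5y)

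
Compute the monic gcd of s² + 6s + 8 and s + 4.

Apply the Euclidean algorithm:
  s² + 6s + 8 = (s + 2)(s + 4) + (0)
The last nonzero remainder s + 4 is already monic.

s + 4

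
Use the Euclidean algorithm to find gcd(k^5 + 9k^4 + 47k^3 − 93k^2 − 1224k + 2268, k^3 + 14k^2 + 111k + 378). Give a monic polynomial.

k^3 + 14k^2 + 111k + 378

Repeated division with remainder:
  k^5 + 9k^4 + 47k^3 − 93k^2 − 1224k + 2268 = (k^2 − 5k + 6)(k^3 + 14k^2 + 111k + 378) + (0)
The last nonzero remainder k^3 + 14k^2 + 111k + 378 is already monic.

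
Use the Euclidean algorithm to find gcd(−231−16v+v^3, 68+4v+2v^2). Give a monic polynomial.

1

Repeated division with remainder:
  v^3−16v−231 = ((1/2)v−1)(2v^2+4v+68) + (−46v−163)
  2v^2+4v+68 = (−(1/23)v+71/1058)(−46v−163) + (83517/1058)
  −46v−163 = (−(48668/83517)v−172454/83517)(83517/1058) + (0)
The last nonzero remainder is the constant 83517/1058, so the polynomials are coprime and gcd = 1.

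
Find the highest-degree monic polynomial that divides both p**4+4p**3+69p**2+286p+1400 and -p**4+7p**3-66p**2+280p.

p**2-2p+56

By polynomial division,
  p**4+4p**3+69p**2+286p+1400 = (-1)(-p**4+7p**3-66p**2+280p) + (11p**3+3p**2+566p+1400)
  -p**4+7p**3-66p**2+280p = (-(1/11)p+80/121)(11p**3+3p**2+566p+1400) + (-(2000/121)p**2+(4000/121)p-112000/121)
  11p**3+3p**2+566p+1400 = (-(1331/2000)p-121/80)(-(2000/121)p**2+(4000/121)p-112000/121) + (0)
Last nonzero remainder: -(2000/121)p**2+(4000/121)p-112000/121. Dividing through by -2000/121 gives the monic gcd p**2-2p+56.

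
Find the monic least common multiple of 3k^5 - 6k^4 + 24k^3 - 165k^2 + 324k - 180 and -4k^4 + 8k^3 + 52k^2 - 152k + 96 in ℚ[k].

Apply the Euclidean algorithm:
  3k^5 - 6k^4 + 24k^3 - 165k^2 + 324k - 180 = (-(3/4)k)(-4k^4 + 8k^3 + 52k^2 - 152k + 96) + (63k^3 - 279k^2 + 396k - 180)
  -4k^4 + 8k^3 + 52k^2 - 152k + 96 = (-(4/63)k - 68/441)(63k^3 - 279k^2 + 396k - 180) + ((1672/49)k^2 - (5016/49)k + 3344/49)
  63k^3 - 279k^2 + 396k - 180 = ((3087/1672)k - 2205/836)((1672/49)k^2 - (5016/49)k + 3344/49) + (0)
Last nonzero remainder: (1672/49)k^2 - (5016/49)k + 3344/49. Dividing through by 1672/49 gives the monic gcd k^2 - 3k + 2.
Then lcm(f, g) = f·g / gcd(f, g); expanding and making the result monic gives the answer.

k^7 - k^6 - 6k^5 - 23k^4 - 43k^3 + 708k^2 - 1356k + 720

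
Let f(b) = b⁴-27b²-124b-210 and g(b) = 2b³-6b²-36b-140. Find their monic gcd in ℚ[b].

b³-3b²-18b-70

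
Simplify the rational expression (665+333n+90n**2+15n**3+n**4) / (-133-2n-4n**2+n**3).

(35+12n+n**2)/(-7+n)

Repeated division with remainder:
  n**4+15n**3+90n**2+333n+665 = (n+19)(n**3-4n**2-2n-133) + (168n**2+504n+3192)
  n**3-4n**2-2n-133 = ((1/168)n-1/24)(168n**2+504n+3192) + (0)
Last nonzero remainder: 168n**2+504n+3192. Dividing through by 168 gives the monic gcd n**2+3n+19.
Cancel n**2+3n+19 from numerator and denominator to get the reduced form.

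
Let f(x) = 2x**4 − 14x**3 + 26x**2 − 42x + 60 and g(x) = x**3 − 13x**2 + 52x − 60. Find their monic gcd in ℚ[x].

x**2 − 7x + 10

Repeated division with remainder:
  2x**4 − 14x**3 + 26x**2 − 42x + 60 = (2x + 12)(x**3 − 13x**2 + 52x − 60) + (78x**2 − 546x + 780)
  x**3 − 13x**2 + 52x − 60 = ((1/78)x − 1/13)(78x**2 − 546x + 780) + (0)
Last nonzero remainder: 78x**2 − 546x + 780. Dividing through by 78 gives the monic gcd x**2 − 7x + 10.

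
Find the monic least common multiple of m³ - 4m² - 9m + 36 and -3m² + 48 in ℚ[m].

Euclidean algorithm in ℚ[m]:
  m³ - 4m² - 9m + 36 = (-(1/3)m + 4/3)(-3m² + 48) + (7m - 28)
  -3m² + 48 = (-(3/7)m - 12/7)(7m - 28) + (0)
Last nonzero remainder: 7m - 28. Dividing through by 7 gives the monic gcd m - 4.
Then lcm(f, g) = f·g / gcd(f, g); expanding and making the result monic gives the answer.

m⁴ - 25m² + 144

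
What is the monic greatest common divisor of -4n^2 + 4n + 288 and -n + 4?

1

Repeated division with remainder:
  -4n^2 + 4n + 288 = (4n + 12)(-n + 4) + (240)
  -n + 4 = (-(1/240)n + 1/60)(240) + (0)
The last nonzero remainder is the constant 240, so the polynomials are coprime and gcd = 1.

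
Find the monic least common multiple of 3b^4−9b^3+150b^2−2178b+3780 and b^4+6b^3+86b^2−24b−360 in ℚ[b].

b^5−b^4+44b^3−626b^2−192b+2520

Euclidean algorithm in ℚ[b]:
  3b^4−9b^3+150b^2−2178b+3780 = (3)(b^4+6b^3+86b^2−24b−360) + (−27b^3−108b^2−2106b+4860)
  b^4+6b^3+86b^2−24b−360 = (−(1/27)b−2/27)(−27b^3−108b^2−2106b+4860) + (0)
Last nonzero remainder: −27b^3−108b^2−2106b+4860. Dividing through by −27 gives the monic gcd b^3+4b^2+78b−180.
Then lcm(f, g) = f·g / gcd(f, g); expanding and making the result monic gives the answer.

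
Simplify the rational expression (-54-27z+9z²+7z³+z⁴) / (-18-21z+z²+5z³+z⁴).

(3+z)/(1+z)

Apply the Euclidean algorithm:
  z⁴+7z³+9z²-27z-54 = (z⁴+5z³+z²-21z-18) + (2z³+8z²-6z-36)
  z⁴+5z³+z²-21z-18 = ((1/2)z+1/2)(2z³+8z²-6z-36) + (0)
Last nonzero remainder: 2z³+8z²-6z-36. Dividing through by 2 gives the monic gcd z³+4z²-3z-18.
Cancel z³+4z²-3z-18 from numerator and denominator to get the reduced form.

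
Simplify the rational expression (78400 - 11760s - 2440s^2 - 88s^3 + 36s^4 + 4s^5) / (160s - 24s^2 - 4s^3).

(490 - 3s^2 - s^3)/(s)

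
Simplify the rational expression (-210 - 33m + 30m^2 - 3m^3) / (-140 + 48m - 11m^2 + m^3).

Apply the Euclidean algorithm:
  -3m^3 + 30m^2 - 33m - 210 = (-3)(m^3 - 11m^2 + 48m - 140) + (-3m^2 + 111m - 630)
  m^3 - 11m^2 + 48m - 140 = (-(1/3)m - 26/3)(-3m^2 + 111m - 630) + (800m - 5600)
  -3m^2 + 111m - 630 = (-(3/800)m + 9/80)(800m - 5600) + (0)
Last nonzero remainder: 800m - 5600. Dividing through by 800 gives the monic gcd m - 7.
Cancel m - 7 from numerator and denominator to get the reduced form.

(30 + 9m - 3m^2)/(20 - 4m + m^2)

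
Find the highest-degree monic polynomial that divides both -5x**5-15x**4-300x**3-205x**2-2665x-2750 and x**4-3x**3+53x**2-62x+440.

x**2-x+11

Repeated division with remainder:
  -5x**5-15x**4-300x**3-205x**2-2665x-2750 = (-5x-30)(x**4-3x**3+53x**2-62x+440) + (-125x**3+1075x**2-2325x+10450)
  x**4-3x**3+53x**2-62x+440 = (-(1/125)x-28/625)(-125x**3+1075x**2-2325x+10450) + ((2064/25)x**2-(2064/25)x+22704/25)
  -125x**3+1075x**2-2325x+10450 = (-(3125/2064)x+11875/1032)((2064/25)x**2-(2064/25)x+22704/25) + (0)
Last nonzero remainder: (2064/25)x**2-(2064/25)x+22704/25. Dividing through by 2064/25 gives the monic gcd x**2-x+11.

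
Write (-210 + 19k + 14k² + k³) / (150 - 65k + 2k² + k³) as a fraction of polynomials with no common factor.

Apply the Euclidean algorithm:
  k³ + 14k² + 19k - 210 = (k³ + 2k² - 65k + 150) + (12k² + 84k - 360)
  k³ + 2k² - 65k + 150 = ((1/12)k - 5/12)(12k² + 84k - 360) + (0)
Last nonzero remainder: 12k² + 84k - 360. Dividing through by 12 gives the monic gcd k² + 7k - 30.
Cancel k² + 7k - 30 from numerator and denominator to get the reduced form.

(7 + k)/(-5 + k)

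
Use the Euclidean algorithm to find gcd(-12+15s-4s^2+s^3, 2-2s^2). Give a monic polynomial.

Repeated division with remainder:
  s^3-4s^2+15s-12 = (-(1/2)s+2)(-2s^2+2) + (16s-16)
  -2s^2+2 = (-(1/8)s-1/8)(16s-16) + (0)
Last nonzero remainder: 16s-16. Dividing through by 16 gives the monic gcd s-1.

-1+s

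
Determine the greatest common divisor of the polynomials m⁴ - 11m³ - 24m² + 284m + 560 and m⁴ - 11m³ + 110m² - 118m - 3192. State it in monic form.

Euclidean algorithm in ℚ[m]:
  m⁴ - 11m³ - 24m² + 284m + 560 = (m⁴ - 11m³ + 110m² - 118m - 3192) + (-134m² + 402m + 3752)
  m⁴ - 11m³ + 110m² - 118m - 3192 = (-(1/134)m² + (4/67)m - 57/67)(-134m² + 402m + 3752) + (0)
Last nonzero remainder: -134m² + 402m + 3752. Dividing through by -134 gives the monic gcd m² - 3m - 28.

m² - 3m - 28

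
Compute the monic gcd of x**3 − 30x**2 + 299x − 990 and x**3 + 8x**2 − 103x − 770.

Euclidean algorithm in ℚ[x]:
  x**3 − 30x**2 + 299x − 990 = (x**3 + 8x**2 − 103x − 770) + (−38x**2 + 402x − 220)
  x**3 + 8x**2 − 103x − 770 = (−(1/38)x − 353/722)(−38x**2 + 402x − 220) + ((31680/361)x − 316800/361)
  −38x**2 + 402x − 220 = (−(6859/15840)x + 361/1440)((31680/361)x − 316800/361) + (0)
Last nonzero remainder: (31680/361)x − 316800/361. Dividing through by 31680/361 gives the monic gcd x − 10.

x − 10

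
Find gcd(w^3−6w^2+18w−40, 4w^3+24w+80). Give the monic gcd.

w^2−2w+10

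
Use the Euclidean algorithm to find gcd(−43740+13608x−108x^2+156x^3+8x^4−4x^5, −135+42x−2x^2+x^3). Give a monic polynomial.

−135+42x−2x^2+x^3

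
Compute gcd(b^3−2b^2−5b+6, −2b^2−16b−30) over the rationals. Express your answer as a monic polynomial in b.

Repeated division with remainder:
  b^3−2b^2−5b+6 = (−(1/2)b+5)(−2b^2−16b−30) + (60b+156)
  −2b^2−16b−30 = (−(1/30)b−9/50)(60b+156) + (−48/25)
  60b+156 = (−(125/4)b−325/4)(−48/25) + (0)
The last nonzero remainder is the constant −48/25, so the polynomials are coprime and gcd = 1.

1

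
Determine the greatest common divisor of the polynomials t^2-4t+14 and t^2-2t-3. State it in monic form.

1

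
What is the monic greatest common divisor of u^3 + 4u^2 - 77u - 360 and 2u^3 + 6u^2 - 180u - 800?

Repeated division with remainder:
  u^3 + 4u^2 - 77u - 360 = (1/2)(2u^3 + 6u^2 - 180u - 800) + (u^2 + 13u + 40)
  2u^3 + 6u^2 - 180u - 800 = (2u - 20)(u^2 + 13u + 40) + (0)
The last nonzero remainder u^2 + 13u + 40 is already monic.

u^2 + 13u + 40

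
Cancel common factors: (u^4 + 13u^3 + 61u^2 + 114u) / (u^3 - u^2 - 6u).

(u^3 + 13u^2 + 61u + 114)/(u^2 - u - 6)

Apply the Euclidean algorithm:
  u^4 + 13u^3 + 61u^2 + 114u = (u + 14)(u^3 - u^2 - 6u) + (81u^2 + 198u)
  u^3 - u^2 - 6u = ((1/81)u - 31/729)(81u^2 + 198u) + ((196/81)u)
  81u^2 + 198u = ((6561/196)u + 8019/98)((196/81)u) + (0)
Last nonzero remainder: (196/81)u. Dividing through by 196/81 gives the monic gcd u.
Cancel u from numerator and denominator to get the reduced form.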